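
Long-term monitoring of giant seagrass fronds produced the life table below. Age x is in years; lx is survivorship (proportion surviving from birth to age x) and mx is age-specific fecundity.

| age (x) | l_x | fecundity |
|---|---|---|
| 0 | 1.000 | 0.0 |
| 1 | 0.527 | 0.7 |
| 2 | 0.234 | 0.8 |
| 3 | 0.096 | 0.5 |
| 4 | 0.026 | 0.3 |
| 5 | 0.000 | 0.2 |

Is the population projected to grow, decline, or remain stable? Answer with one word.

R0 = Σ lx·mx = 0 + 0.3689 + 0.1872 + 0.048 + 0.0078 + 0 = 0.6119
R0 < 1, so the population is declining.

declining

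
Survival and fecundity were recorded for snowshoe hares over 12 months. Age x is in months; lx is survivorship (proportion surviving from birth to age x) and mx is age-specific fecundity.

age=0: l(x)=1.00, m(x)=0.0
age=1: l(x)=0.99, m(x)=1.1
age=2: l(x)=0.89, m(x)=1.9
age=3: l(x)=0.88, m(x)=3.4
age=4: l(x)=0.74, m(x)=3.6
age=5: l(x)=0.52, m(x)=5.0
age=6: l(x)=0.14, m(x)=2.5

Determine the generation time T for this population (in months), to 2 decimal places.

3.44

lx·mx: 0, 1.089, 1.691, 2.992, 2.664, 2.6, 0.35 → R0 = 11.386
x·lx·mx: 0, 1.089, 3.382, 8.976, 10.656, 13, 2.1 → Σ = 39.203
T = 39.203 / 11.386 = 3.443088… → 3.44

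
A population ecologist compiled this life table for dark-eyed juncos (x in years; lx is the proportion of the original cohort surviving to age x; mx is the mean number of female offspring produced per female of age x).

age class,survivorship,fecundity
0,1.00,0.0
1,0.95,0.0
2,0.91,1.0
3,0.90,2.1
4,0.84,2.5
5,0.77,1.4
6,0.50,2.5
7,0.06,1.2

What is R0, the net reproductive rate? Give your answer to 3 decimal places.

lx·mx by age: 0, 0, 0.91, 1.89, 2.1, 1.078, 1.25, 0.072
R0 = Σ lx·mx = 7.3 → 7.300

7.300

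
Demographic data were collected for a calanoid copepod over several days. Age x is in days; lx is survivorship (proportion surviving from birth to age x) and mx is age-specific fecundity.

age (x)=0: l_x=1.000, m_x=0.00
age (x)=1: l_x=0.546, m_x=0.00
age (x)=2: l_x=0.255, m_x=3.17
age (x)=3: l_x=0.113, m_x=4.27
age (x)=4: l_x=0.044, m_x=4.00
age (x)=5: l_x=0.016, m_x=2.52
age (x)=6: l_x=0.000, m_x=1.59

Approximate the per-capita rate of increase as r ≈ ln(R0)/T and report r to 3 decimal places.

0.156

R0 = Σ lx·mx = 0 + 0 + 0.80835 + 0.48251 + 0.176 + 0.04032 + 0 = 1.50718
Σ x·lx·mx = 3.96983; T = 3.96983/1.50718 = 2.63395…
r ≈ ln(R0)/T = ln(1.50718)/2.63395… = 0.15575… → 0.156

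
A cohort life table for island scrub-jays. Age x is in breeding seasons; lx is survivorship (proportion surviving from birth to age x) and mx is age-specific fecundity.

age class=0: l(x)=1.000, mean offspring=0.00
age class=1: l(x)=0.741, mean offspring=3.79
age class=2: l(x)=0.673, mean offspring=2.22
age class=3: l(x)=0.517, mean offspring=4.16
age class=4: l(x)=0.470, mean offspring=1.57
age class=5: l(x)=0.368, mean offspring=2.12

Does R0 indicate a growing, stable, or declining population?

growing

R0 = Σ lx·mx = 0 + 2.80839 + 1.49406 + 2.15072 + 0.7379 + 0.78016 = 7.97123
R0 > 1, so the population is growing.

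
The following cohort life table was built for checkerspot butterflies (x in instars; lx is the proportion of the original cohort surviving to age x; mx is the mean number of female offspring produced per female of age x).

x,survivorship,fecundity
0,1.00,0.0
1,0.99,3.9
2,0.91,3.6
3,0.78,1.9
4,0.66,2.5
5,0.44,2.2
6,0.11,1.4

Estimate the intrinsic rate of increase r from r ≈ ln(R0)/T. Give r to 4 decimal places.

R0 = Σ lx·mx = 0 + 3.861 + 3.276 + 1.482 + 1.65 + 0.968 + 0.154 = 11.391
Σ x·lx·mx = 27.223; T = 27.223/11.391 = 2.38987…
r ≈ ln(R0)/T = ln(11.391)/2.38987… = 1.017974… → 1.0180

1.0180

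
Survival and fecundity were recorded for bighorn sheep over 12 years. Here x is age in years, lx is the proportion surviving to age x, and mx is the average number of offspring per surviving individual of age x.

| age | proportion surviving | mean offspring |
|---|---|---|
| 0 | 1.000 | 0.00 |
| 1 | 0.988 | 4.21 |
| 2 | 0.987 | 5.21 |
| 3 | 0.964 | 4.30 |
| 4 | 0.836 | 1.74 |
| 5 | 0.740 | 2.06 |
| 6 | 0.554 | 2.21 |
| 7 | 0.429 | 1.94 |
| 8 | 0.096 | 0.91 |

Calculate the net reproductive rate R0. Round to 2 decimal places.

lx·mx by age: 0, 4.15948, 5.14227, 4.1452, 1.45464, 1.5244, 1.22434, 0.83226, 0.08736
R0 = Σ lx·mx = 18.56995 → 18.57

18.57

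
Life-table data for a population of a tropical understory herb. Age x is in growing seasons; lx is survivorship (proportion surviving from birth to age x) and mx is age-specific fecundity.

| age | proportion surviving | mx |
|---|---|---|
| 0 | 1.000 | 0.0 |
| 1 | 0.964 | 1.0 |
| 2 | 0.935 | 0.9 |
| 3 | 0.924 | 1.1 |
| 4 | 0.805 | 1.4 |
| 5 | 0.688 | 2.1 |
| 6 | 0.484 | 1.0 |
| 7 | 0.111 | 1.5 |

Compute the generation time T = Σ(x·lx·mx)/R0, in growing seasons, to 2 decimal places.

lx·mx: 0, 0.964, 0.8415, 1.0164, 1.127, 1.4448, 0.484, 0.1665 → R0 = 6.0442
x·lx·mx: 0, 0.964, 1.683, 3.0492, 4.508, 7.224, 2.904, 1.1655 → Σ = 21.4977
T = 21.4977 / 6.0442 = 3.556749… → 3.56

3.56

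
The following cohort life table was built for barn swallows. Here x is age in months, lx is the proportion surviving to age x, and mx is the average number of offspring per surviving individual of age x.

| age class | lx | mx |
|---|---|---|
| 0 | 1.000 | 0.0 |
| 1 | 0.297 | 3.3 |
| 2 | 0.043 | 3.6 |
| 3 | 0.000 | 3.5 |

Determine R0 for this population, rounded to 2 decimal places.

1.13

lx·mx by age: 0, 0.9801, 0.1548, 0
R0 = Σ lx·mx = 1.1349 → 1.13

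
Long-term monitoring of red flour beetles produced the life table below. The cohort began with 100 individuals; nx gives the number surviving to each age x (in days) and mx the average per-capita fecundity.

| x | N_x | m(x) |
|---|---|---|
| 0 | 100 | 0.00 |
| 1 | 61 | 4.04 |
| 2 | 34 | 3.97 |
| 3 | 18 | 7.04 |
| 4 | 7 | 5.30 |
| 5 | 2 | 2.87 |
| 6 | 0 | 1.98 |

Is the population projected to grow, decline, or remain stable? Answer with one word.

growing

lx = nx/n0 = nx/100: 1, 0.61, 0.34, 0.18, 0.07, 0.02, 0
R0 = Σ lx·mx = 0 + 2.4644 + 1.3498 + 1.2672 + 0.371 + 0.0574 + 0 = 5.5098
R0 > 1, so the population is growing.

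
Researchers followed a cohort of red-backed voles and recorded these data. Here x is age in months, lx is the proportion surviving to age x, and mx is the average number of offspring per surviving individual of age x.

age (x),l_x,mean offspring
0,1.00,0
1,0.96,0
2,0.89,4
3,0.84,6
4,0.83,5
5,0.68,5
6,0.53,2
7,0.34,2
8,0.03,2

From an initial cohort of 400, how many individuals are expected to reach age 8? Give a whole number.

12

Expected survivors = N0 · l_8 = 400 × 0.03 = 12 → 12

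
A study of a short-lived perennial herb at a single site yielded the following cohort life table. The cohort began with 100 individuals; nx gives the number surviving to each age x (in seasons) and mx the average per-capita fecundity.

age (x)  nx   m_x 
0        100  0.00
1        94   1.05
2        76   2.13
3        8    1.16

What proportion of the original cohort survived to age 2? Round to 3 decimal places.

l_2 = n_2/n_0 = 76/100 = 0.76 → 0.760

0.760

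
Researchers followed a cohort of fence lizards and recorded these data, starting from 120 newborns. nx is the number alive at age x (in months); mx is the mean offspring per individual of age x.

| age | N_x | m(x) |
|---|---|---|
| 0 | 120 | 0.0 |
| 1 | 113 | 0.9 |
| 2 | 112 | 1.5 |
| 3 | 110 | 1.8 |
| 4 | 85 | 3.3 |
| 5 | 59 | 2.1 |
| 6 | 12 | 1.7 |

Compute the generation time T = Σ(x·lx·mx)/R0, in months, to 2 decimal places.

lx = nx/n0 = nx/120: 1, 0.94167…, 0.93333…, 0.91667…, 0.70833…, 0.49167…, 0.1
lx·mx: 0, 0.8475…, 1.4…, 1.65…, 2.3375…, 1.0325…, 0.17 → R0 = 7.4375…
x·lx·mx: 0, 0.8475…, 2.8…, 4.95…, 9.35…, 5.1625…, 1.02 → Σ = 24.13…
T = 24.13… / 7.4375… = 3.24437… → 3.24

3.24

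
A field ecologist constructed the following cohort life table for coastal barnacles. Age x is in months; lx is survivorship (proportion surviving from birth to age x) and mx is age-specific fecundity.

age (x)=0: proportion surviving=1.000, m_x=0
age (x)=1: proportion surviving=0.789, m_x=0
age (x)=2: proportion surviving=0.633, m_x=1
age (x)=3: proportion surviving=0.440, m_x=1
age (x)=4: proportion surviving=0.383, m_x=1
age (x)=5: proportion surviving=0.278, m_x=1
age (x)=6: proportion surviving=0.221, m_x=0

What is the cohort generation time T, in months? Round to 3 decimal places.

3.176

lx·mx: 0, 0, 0.633, 0.44, 0.383, 0.278, 0 → R0 = 1.734
x·lx·mx: 0, 0, 1.266, 1.32, 1.532, 1.39, 0 → Σ = 5.508
T = 5.508 / 1.734 = 3.176471… → 3.176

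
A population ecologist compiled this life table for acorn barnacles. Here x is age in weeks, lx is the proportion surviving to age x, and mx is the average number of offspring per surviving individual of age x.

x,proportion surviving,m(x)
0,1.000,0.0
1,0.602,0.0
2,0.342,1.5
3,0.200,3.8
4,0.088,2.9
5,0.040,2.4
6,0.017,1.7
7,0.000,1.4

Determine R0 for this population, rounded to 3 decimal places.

1.653

lx·mx by age: 0, 0, 0.513, 0.76, 0.2552, 0.096, 0.0289, 0
R0 = Σ lx·mx = 1.6531 → 1.653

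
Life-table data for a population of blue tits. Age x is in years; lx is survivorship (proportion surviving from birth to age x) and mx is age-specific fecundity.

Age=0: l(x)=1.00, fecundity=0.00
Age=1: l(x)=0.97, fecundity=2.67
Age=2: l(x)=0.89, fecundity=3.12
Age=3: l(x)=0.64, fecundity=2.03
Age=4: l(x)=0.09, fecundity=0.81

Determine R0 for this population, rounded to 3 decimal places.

lx·mx by age: 0, 2.5899, 2.7768, 1.2992, 0.0729
R0 = Σ lx·mx = 6.7388 → 6.739

6.739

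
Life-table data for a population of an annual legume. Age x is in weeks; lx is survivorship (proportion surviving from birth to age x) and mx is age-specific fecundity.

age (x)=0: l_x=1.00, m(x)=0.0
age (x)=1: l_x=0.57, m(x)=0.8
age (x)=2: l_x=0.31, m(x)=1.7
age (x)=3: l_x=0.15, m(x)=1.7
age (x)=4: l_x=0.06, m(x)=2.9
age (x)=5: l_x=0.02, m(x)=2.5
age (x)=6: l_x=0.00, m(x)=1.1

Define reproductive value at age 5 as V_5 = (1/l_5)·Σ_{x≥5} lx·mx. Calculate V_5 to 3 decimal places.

lx·mx for x ≥ 5: 0.05, 0 → sum = 0.05
V_5 = 0.05 / l_5 = 0.05 / 0.02 = 2.5 → 2.500

2.500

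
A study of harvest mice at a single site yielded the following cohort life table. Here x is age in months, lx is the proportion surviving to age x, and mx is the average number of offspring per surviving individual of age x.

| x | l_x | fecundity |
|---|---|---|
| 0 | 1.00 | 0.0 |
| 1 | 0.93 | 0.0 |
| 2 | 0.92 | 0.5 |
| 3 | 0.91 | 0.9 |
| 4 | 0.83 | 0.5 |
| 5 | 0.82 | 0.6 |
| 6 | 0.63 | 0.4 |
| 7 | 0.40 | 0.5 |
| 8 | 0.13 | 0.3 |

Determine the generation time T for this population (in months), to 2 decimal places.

lx·mx: 0, 0, 0.46, 0.819, 0.415, 0.492, 0.252, 0.2, 0.039 → R0 = 2.677
x·lx·mx: 0, 0, 0.92, 2.457, 1.66, 2.46, 1.512, 1.4, 0.312 → Σ = 10.721
T = 10.721 / 2.677 = 4.004856… → 4.00

4.00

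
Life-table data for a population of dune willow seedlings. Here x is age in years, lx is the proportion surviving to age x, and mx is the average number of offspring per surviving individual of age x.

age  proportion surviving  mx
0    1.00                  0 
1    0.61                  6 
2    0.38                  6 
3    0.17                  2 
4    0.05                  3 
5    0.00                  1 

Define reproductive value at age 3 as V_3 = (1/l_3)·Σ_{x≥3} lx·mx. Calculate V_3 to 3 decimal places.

lx·mx for x ≥ 3: 0.34, 0.15, 0 → sum = 0.49
V_3 = 0.49 / l_3 = 0.49 / 0.17 = 2.882353… → 2.882

2.882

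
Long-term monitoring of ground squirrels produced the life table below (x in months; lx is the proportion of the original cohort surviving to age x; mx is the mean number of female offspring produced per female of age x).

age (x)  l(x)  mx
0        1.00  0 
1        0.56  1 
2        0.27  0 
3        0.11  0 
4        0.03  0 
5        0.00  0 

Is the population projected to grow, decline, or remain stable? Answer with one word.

R0 = Σ lx·mx = 0 + 0.56 + 0 + 0 + 0 + 0 = 0.56
R0 < 1, so the population is declining.

declining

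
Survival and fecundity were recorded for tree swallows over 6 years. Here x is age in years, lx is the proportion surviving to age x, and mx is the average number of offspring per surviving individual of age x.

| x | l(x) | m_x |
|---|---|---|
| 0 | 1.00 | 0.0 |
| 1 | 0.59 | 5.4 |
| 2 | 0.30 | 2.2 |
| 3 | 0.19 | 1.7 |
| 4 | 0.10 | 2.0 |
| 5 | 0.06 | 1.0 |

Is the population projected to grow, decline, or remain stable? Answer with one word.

growing

R0 = Σ lx·mx = 0 + 3.186 + 0.66 + 0.323 + 0.2 + 0.06 = 4.429
R0 > 1, so the population is growing.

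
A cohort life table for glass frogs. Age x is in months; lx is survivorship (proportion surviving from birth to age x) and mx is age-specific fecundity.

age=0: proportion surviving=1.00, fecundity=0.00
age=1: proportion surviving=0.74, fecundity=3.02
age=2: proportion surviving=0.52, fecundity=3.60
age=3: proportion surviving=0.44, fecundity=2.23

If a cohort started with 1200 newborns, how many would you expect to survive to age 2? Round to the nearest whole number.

Expected survivors = N0 · l_2 = 1200 × 0.52 = 624 → 624

624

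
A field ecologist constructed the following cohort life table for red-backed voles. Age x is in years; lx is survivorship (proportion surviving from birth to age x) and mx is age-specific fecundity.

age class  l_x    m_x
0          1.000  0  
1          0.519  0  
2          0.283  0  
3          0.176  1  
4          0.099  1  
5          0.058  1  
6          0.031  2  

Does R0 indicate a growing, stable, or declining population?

R0 = Σ lx·mx = 0 + 0 + 0 + 0.176 + 0.099 + 0.058 + 0.062 = 0.395
R0 < 1, so the population is declining.

declining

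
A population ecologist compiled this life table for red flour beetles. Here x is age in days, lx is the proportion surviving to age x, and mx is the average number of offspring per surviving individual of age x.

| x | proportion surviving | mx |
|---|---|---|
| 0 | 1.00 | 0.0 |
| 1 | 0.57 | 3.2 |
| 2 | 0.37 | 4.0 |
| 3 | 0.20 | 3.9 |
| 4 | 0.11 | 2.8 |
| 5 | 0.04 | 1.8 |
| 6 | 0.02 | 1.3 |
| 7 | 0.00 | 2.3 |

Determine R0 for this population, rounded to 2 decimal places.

lx·mx by age: 0, 1.824, 1.48, 0.78, 0.308, 0.072, 0.026, 0
R0 = Σ lx·mx = 4.49 → 4.49

4.49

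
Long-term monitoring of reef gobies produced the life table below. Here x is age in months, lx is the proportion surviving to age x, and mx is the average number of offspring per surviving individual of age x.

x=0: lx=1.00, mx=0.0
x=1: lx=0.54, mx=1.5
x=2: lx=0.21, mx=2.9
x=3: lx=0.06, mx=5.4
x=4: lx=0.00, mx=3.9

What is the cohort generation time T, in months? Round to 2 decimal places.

1.72

lx·mx: 0, 0.81, 0.609, 0.324, 0 → R0 = 1.743
x·lx·mx: 0, 0.81, 1.218, 0.972, 0 → Σ = 3
T = 3 / 1.743 = 1.72117… → 1.72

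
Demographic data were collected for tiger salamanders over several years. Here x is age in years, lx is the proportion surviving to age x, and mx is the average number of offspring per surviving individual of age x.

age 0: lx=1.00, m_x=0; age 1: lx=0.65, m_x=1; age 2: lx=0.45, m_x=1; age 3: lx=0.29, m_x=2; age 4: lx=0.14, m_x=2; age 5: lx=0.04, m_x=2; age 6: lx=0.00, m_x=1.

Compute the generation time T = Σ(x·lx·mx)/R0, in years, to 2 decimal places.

lx·mx: 0, 0.65, 0.45, 0.58, 0.28, 0.08, 0 → R0 = 2.04
x·lx·mx: 0, 0.65, 0.9, 1.74, 1.12, 0.4, 0 → Σ = 4.81
T = 4.81 / 2.04 = 2.357843… → 2.36

2.36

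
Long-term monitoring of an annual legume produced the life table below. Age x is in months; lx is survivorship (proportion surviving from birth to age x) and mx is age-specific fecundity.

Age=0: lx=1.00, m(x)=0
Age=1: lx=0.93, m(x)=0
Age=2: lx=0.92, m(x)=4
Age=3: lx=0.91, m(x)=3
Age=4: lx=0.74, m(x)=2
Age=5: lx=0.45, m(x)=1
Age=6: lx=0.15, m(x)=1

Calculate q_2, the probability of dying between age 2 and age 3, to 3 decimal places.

0.011

q_2 = (l_2 − l_3) / l_2 = (0.92 − 0.91) / 0.92
     = 0.01 / 0.92 = 0.01087… → 0.011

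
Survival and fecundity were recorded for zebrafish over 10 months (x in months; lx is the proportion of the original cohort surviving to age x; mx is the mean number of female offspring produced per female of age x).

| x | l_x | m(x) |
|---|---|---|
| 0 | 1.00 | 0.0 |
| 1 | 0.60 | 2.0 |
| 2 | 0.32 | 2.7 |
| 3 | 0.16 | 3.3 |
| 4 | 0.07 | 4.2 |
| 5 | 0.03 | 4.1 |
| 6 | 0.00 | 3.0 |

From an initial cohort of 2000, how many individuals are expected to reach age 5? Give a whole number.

60

Expected survivors = N0 · l_5 = 2000 × 0.03 = 60 → 60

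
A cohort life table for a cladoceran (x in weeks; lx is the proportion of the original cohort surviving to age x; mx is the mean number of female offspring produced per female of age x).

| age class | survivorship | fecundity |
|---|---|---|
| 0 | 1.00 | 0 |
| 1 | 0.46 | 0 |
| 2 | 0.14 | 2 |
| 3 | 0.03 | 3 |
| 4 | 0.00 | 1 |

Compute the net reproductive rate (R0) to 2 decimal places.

lx·mx by age: 0, 0, 0.28, 0.09, 0
R0 = Σ lx·mx = 0.37 → 0.37

0.37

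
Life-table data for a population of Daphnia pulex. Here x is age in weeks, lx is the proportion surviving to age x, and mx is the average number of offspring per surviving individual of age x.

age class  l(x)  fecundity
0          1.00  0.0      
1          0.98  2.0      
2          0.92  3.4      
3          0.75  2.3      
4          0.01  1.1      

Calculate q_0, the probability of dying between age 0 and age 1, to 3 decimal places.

q_0 = (l_0 − l_1) / l_0 = (1 − 0.98) / 1
     = 0.02 / 1 = 0.02 → 0.020

0.020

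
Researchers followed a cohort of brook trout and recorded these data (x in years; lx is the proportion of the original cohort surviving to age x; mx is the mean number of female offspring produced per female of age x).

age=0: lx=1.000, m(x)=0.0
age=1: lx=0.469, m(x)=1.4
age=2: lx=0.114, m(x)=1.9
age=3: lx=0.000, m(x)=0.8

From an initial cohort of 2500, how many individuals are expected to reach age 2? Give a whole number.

285

Expected survivors = N0 · l_2 = 2500 × 0.114 = 285 → 285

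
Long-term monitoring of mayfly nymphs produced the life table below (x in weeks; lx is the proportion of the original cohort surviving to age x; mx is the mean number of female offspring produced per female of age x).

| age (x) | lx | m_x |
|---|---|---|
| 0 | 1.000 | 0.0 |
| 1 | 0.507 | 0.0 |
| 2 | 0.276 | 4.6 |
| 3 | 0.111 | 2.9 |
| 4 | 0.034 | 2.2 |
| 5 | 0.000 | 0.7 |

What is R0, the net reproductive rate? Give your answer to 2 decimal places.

1.67

lx·mx by age: 0, 0, 1.2696, 0.3219, 0.0748, 0
R0 = Σ lx·mx = 1.6663 → 1.67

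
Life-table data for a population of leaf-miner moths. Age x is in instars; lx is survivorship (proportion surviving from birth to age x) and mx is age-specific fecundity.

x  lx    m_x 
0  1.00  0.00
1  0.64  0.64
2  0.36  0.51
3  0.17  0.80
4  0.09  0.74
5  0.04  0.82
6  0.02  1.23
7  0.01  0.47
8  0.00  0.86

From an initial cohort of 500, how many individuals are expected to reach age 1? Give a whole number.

Expected survivors = N0 · l_1 = 500 × 0.64 = 320 → 320

320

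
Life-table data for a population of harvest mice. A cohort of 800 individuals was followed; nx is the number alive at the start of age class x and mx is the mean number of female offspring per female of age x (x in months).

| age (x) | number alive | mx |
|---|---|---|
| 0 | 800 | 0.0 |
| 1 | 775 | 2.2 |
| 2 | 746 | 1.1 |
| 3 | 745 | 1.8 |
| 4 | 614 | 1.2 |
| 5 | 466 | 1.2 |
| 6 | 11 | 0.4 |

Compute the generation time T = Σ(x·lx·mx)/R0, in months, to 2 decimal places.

2.54

lx = nx/n0 = nx/800: 1, 0.96875, 0.9325, 0.93125, 0.7675, 0.5825, 0.01375
lx·mx: 0, 2.13125, 1.02575, 1.67625, 0.921, 0.699, 0.0055 → R0 = 6.45875
x·lx·mx: 0, 2.13125, 2.0515, 5.02875, 3.684, 3.495, 0.033 → Σ = 16.4235
T = 16.4235 / 6.45875 = 2.542829… → 2.54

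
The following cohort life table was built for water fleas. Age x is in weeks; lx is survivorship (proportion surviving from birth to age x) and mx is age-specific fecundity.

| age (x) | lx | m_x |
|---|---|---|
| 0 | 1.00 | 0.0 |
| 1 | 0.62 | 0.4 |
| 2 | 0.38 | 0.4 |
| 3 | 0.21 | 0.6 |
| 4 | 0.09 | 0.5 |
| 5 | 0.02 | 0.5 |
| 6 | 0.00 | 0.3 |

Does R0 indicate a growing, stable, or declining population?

declining

R0 = Σ lx·mx = 0 + 0.248 + 0.152 + 0.126 + 0.045 + 0.01 + 0 = 0.581
R0 < 1, so the population is declining.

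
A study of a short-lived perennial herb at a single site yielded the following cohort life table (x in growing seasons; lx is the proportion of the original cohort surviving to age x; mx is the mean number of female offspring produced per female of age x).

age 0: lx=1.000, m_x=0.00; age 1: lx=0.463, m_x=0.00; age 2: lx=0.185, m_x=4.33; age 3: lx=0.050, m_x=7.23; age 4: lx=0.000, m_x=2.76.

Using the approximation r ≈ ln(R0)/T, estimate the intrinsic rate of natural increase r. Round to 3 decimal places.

R0 = Σ lx·mx = 0 + 0 + 0.80105 + 0.3615 + 0 = 1.16255
Σ x·lx·mx = 2.6866; T = 2.6866/1.16255 = 2.31095…
r ≈ ln(R0)/T = ln(1.16255)/2.31095… = 0.06517… → 0.065

0.065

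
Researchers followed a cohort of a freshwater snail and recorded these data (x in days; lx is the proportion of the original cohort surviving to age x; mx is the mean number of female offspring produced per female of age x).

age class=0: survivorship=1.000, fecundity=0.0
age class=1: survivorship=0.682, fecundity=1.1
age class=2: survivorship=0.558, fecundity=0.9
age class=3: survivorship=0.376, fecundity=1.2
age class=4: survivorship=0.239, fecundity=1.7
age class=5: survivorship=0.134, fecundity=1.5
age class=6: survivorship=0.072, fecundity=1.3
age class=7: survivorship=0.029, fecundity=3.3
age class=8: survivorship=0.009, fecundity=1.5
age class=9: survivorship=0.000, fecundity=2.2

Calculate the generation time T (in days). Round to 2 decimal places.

lx·mx: 0, 0.7502, 0.5022, 0.4512, 0.4063, 0.201, 0.0936, 0.0957, 0.0135, 0 → R0 = 2.5137
x·lx·mx: 0, 0.7502, 1.0044, 1.3536, 1.6252, 1.005, 0.5616, 0.6699, 0.108, 0 → Σ = 7.0779
T = 7.0779 / 2.5137 = 2.81573… → 2.82

2.82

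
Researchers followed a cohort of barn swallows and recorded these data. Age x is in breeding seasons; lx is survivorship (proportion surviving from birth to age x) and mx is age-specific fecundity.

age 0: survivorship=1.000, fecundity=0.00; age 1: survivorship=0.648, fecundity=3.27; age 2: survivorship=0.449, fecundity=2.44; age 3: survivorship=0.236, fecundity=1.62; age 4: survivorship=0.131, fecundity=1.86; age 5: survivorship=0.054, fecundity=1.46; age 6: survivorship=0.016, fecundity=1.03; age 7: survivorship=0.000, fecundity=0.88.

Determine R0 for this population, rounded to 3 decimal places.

lx·mx by age: 0, 2.11896, 1.09556, 0.38232, 0.24366, 0.07884, 0.01648, 0
R0 = Σ lx·mx = 3.93582 → 3.936

3.936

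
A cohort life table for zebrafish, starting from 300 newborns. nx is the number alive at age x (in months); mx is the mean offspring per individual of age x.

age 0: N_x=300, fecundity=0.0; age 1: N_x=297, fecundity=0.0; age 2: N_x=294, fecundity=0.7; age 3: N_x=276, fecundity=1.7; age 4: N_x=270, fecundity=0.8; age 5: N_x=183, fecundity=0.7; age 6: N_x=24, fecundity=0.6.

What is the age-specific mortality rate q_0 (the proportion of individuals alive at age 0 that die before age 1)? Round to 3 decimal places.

lx = nx/n0 = nx/300: 1, 0.99, 0.98, 0.92, 0.9, 0.61, 0.08
q_0 = (l_0 − l_1) / l_0 = (1 − 0.99) / 1
     = 0.01 / 1 = 0.01 → 0.010

0.010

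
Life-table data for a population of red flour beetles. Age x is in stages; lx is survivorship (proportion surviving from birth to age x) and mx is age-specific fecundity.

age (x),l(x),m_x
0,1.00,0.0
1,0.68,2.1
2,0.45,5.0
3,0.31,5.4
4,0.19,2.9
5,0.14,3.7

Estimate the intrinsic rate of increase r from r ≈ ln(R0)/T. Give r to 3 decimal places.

R0 = Σ lx·mx = 0 + 1.428 + 2.25 + 1.674 + 0.551 + 0.518 = 6.421
Σ x·lx·mx = 15.744; T = 15.744/6.421 = 2.45195…
r ≈ ln(R0)/T = ln(6.421)/2.45195… = 0.7584… → 0.758

0.758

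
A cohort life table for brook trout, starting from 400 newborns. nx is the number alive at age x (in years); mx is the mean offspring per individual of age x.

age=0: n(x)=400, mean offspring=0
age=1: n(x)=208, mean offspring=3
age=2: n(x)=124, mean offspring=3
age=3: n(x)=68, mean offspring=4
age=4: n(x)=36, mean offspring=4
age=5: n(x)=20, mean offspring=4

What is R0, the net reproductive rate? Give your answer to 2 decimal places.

3.73

lx = nx/n0 = nx/400: 1, 0.52, 0.31, 0.17, 0.09, 0.05
lx·mx by age: 0, 1.56, 0.93, 0.68, 0.36, 0.2
R0 = Σ lx·mx = 3.73 → 3.73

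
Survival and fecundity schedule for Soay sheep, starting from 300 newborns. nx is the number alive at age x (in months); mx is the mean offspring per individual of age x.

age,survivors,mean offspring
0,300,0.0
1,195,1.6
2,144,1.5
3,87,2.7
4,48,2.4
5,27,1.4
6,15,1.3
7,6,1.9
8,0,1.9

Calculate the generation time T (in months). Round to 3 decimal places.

2.424

lx = nx/n0 = nx/300: 1, 0.65, 0.48, 0.29, 0.16, 0.09, 0.05, 0.02, 0
lx·mx: 0, 1.04, 0.72, 0.783, 0.384, 0.126, 0.065, 0.038, 0 → R0 = 3.156
x·lx·mx: 0, 1.04, 1.44, 2.349, 1.536, 0.63, 0.39, 0.266, 0 → Σ = 7.651
T = 7.651 / 3.156 = 2.424271… → 2.424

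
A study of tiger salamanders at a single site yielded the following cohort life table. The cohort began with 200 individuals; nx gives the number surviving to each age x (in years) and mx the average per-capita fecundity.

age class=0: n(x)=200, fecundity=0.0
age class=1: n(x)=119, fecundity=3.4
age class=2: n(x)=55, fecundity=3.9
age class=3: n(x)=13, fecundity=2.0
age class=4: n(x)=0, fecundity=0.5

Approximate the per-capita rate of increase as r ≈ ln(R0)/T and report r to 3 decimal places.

0.829

lx = nx/n0 = nx/200: 1, 0.595, 0.275, 0.065, 0
R0 = Σ lx·mx = 0 + 2.023 + 1.0725 + 0.13 + 0 = 3.2255
Σ x·lx·mx = 4.558; T = 4.558/3.2255 = 1.41311…
r ≈ ln(R0)/T = ln(3.2255)/1.41311… = 0.82873… → 0.829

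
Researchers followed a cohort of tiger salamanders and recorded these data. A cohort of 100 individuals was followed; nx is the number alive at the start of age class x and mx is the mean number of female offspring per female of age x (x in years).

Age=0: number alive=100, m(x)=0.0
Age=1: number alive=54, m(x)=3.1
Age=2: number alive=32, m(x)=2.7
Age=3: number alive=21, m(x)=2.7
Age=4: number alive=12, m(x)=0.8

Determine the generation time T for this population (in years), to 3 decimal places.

lx = nx/n0 = nx/100: 1, 0.54, 0.32, 0.21, 0.12
lx·mx: 0, 1.674, 0.864, 0.567, 0.096 → R0 = 3.201
x·lx·mx: 0, 1.674, 1.728, 1.701, 0.384 → Σ = 5.487
T = 5.487 / 3.201 = 1.714152… → 1.714

1.714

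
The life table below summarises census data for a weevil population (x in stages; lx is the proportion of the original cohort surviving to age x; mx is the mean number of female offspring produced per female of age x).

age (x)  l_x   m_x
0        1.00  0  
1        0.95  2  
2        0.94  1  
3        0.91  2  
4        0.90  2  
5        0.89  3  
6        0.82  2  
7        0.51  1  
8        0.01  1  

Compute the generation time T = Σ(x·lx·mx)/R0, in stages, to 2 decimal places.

lx·mx: 0, 1.9, 0.94, 1.82, 1.8, 2.67, 1.64, 0.51, 0.01 → R0 = 11.29
x·lx·mx: 0, 1.9, 1.88, 5.46, 7.2, 13.35, 9.84, 3.57, 0.08 → Σ = 43.28
T = 43.28 / 11.29 = 3.833481… → 3.83

3.83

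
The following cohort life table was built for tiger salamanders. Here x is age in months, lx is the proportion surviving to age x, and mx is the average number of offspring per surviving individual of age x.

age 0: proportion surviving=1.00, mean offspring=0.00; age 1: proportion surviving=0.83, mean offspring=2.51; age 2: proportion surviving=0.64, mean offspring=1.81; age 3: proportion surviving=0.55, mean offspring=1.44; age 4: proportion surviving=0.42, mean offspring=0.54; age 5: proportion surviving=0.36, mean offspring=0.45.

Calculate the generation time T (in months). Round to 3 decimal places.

1.920

lx·mx: 0, 2.0833, 1.1584, 0.792, 0.2268, 0.162 → R0 = 4.4225
x·lx·mx: 0, 2.0833, 2.3168, 2.376, 0.9072, 0.81 → Σ = 8.4933
T = 8.4933 / 4.4225 = 1.920475… → 1.920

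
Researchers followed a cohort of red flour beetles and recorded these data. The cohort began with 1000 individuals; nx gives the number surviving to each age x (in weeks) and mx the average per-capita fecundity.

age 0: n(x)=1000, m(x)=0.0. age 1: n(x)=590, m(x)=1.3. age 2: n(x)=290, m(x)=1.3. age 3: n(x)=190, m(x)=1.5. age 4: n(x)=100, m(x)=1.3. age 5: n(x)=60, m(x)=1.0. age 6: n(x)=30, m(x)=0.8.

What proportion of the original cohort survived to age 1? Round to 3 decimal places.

0.590

l_1 = n_1/n_0 = 590/1000 = 0.59 → 0.590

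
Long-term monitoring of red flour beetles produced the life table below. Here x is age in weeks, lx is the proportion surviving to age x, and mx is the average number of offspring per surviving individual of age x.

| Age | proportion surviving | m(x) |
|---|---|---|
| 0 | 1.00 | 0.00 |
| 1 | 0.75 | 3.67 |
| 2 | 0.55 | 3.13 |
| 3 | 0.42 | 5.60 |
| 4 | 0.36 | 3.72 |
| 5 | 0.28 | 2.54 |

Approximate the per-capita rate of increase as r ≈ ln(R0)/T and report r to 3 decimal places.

0.874

R0 = Σ lx·mx = 0 + 2.7525 + 1.7215 + 2.352 + 1.3392 + 0.7112 = 8.8764
Σ x·lx·mx = 22.1643; T = 22.1643/8.8764 = 2.49699…
r ≈ ln(R0)/T = ln(8.8764)/2.49699… = 0.87441… → 0.874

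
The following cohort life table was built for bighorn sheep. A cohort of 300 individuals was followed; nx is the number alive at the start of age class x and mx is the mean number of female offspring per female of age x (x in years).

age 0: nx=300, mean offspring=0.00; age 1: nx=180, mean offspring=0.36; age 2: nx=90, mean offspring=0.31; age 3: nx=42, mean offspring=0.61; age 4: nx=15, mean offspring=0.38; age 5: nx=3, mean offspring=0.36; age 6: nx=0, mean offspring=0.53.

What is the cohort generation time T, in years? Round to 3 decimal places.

lx = nx/n0 = nx/300: 1, 0.6, 0.3, 0.14, 0.05, 0.01, 0
lx·mx: 0, 0.216, 0.093, 0.0854, 0.019, 0.0036, 0 → R0 = 0.417
x·lx·mx: 0, 0.216, 0.186, 0.2562, 0.076, 0.018, 0 → Σ = 0.7522
T = 0.7522 / 0.417 = 1.803837… → 1.804

1.804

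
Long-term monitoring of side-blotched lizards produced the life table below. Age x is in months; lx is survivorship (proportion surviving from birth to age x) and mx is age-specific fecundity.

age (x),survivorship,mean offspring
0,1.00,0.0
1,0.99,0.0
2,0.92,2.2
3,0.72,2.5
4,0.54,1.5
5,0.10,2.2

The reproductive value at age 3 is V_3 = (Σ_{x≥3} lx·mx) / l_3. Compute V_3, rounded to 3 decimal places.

3.931

lx·mx for x ≥ 3: 1.8, 0.81, 0.22 → sum = 2.83
V_3 = 2.83 / l_3 = 2.83 / 0.72 = 3.930556… → 3.931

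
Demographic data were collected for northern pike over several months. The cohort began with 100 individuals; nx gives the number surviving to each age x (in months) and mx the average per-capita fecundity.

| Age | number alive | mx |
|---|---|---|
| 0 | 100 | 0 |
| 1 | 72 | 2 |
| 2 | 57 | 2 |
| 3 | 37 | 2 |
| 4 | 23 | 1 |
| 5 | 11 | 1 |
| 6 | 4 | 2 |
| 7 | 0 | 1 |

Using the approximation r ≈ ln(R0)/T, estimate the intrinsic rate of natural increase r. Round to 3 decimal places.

lx = nx/n0 = nx/100: 1, 0.72, 0.57, 0.37, 0.23, 0.11, 0.04, 0
R0 = Σ lx·mx = 0 + 1.44 + 1.14 + 0.74 + 0.23 + 0.11 + 0.08 + 0 = 3.74
Σ x·lx·mx = 7.89; T = 7.89/3.74 = 2.10963…
r ≈ ln(R0)/T = ln(3.74)/2.10963… = 0.62527… → 0.625

0.625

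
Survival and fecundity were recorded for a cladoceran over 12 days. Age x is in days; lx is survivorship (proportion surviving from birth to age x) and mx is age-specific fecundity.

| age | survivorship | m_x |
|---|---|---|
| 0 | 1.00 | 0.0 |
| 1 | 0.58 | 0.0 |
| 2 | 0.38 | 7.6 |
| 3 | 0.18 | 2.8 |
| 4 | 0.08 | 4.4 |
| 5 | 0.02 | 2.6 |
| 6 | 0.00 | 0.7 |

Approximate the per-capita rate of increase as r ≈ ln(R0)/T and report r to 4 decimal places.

0.5654

R0 = Σ lx·mx = 0 + 0 + 2.888 + 0.504 + 0.352 + 0.052 + 0 = 3.796
Σ x·lx·mx = 8.956; T = 8.956/3.796 = 2.35933…
r ≈ ln(R0)/T = ln(3.796)/2.35933… = 0.565394… → 0.5654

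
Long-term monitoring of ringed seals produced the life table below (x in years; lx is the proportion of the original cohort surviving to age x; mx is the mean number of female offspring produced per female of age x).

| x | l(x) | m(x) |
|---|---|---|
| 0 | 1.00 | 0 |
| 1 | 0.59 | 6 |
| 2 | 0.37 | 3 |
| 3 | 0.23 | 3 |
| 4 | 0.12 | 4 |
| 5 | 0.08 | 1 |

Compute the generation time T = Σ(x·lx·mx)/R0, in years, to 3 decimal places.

lx·mx: 0, 3.54, 1.11, 0.69, 0.48, 0.08 → R0 = 5.9
x·lx·mx: 0, 3.54, 2.22, 2.07, 1.92, 0.4 → Σ = 10.15
T = 10.15 / 5.9 = 1.720339… → 1.720

1.720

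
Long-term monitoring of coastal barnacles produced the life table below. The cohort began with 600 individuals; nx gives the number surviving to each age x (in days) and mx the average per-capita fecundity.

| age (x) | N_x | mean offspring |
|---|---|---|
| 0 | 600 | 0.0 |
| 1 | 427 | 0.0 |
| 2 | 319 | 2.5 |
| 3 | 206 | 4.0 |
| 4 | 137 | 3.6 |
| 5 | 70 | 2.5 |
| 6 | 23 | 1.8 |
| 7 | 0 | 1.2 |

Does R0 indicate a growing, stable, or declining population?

growing

lx = nx/n0 = nx/600: 1, 0.71167…, 0.53167…, 0.34333…, 0.22833…, 0.11667…, 0.03833…, 0
R0 = Σ lx·mx = 0 + 0 + 1.329167… + 1.373333… + 0.822… + 0.291667… + 0.069… + 0 = 3.885167…
R0 > 1, so the population is growing.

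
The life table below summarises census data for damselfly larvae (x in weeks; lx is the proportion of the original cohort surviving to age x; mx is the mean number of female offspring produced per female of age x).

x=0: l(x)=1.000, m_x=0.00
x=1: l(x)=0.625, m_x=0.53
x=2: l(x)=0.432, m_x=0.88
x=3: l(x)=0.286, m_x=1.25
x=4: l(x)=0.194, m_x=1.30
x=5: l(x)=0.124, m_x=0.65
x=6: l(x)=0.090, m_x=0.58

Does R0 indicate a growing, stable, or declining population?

growing

R0 = Σ lx·mx = 0 + 0.33125 + 0.38016 + 0.3575 + 0.2522 + 0.0806 + 0.0522 = 1.45391
R0 > 1, so the population is growing.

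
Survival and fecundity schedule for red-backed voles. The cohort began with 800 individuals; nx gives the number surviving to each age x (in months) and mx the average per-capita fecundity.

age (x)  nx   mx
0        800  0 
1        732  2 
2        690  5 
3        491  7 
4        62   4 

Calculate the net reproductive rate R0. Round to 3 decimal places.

lx = nx/n0 = nx/800: 1, 0.915, 0.8625, 0.61375, 0.0775
lx·mx by age: 0, 1.83, 4.3125, 4.29625, 0.31
R0 = Σ lx·mx = 10.74875 → 10.749

10.749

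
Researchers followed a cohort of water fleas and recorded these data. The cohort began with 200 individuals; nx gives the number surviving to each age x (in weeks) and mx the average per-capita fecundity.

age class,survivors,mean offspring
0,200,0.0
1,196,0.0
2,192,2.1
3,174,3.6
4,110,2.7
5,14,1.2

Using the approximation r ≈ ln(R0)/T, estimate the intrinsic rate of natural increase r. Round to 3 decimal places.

0.647

lx = nx/n0 = nx/200: 1, 0.98, 0.96, 0.87, 0.55, 0.07
R0 = Σ lx·mx = 0 + 0 + 2.016 + 3.132 + 1.485 + 0.084 = 6.717
Σ x·lx·mx = 19.788; T = 19.788/6.717 = 2.94596…
r ≈ ln(R0)/T = ln(6.717)/2.94596… = 0.64653… → 0.647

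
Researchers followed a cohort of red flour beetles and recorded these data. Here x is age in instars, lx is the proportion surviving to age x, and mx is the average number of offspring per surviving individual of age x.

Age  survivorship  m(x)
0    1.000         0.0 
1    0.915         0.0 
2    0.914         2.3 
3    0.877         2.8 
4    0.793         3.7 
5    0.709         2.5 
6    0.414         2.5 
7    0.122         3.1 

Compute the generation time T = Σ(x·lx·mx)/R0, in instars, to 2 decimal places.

3.84

lx·mx: 0, 0, 2.1022, 2.4556, 2.9341, 1.7725, 1.035, 0.3782 → R0 = 10.6776
x·lx·mx: 0, 0, 4.2044, 7.3668, 11.7364, 8.8625, 6.21, 2.6474 → Σ = 41.0275
T = 41.0275 / 10.6776 = 3.84239… → 3.84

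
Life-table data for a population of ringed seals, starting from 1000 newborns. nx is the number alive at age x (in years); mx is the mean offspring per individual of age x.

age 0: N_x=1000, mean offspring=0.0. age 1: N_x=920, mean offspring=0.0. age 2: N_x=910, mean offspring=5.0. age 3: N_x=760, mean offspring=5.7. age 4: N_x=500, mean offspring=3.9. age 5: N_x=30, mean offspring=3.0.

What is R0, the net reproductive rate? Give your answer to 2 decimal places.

lx = nx/n0 = nx/1000: 1, 0.92, 0.91, 0.76, 0.5, 0.03
lx·mx by age: 0, 0, 4.55, 4.332, 1.95, 0.09
R0 = Σ lx·mx = 10.922 → 10.92

10.92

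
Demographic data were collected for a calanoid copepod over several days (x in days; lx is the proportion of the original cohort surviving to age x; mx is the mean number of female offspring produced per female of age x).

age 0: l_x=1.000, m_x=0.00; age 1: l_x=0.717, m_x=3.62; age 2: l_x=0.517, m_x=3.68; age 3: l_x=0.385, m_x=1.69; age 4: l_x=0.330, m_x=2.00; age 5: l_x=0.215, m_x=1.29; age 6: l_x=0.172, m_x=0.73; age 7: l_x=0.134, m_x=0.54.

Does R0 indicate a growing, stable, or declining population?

R0 = Σ lx·mx = 0 + 2.59554 + 1.90256 + 0.65065 + 0.66 + 0.27735 + 0.12556 + 0.07236 = 6.28402
R0 > 1, so the population is growing.

growing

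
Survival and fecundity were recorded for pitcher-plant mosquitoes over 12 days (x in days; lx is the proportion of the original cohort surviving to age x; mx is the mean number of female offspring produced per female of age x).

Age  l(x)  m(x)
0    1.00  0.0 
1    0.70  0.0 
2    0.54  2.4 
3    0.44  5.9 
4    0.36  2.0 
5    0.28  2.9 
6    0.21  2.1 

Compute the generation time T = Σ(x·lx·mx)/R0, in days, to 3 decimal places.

lx·mx: 0, 0, 1.296, 2.596, 0.72, 0.812, 0.441 → R0 = 5.865
x·lx·mx: 0, 0, 2.592, 7.788, 2.88, 4.06, 2.646 → Σ = 19.966
T = 19.966 / 5.865 = 3.404263… → 3.404

3.404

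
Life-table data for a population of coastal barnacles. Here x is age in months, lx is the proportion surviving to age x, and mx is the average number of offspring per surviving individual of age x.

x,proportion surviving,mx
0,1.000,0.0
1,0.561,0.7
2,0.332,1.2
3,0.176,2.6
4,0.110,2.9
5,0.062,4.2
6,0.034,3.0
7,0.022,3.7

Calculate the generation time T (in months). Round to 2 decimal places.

3.14

lx·mx: 0, 0.3927, 0.3984, 0.4576, 0.319, 0.2604, 0.102, 0.0814 → R0 = 2.0115
x·lx·mx: 0, 0.3927, 0.7968, 1.3728, 1.276, 1.302, 0.612, 0.5698 → Σ = 6.3221
T = 6.3221 / 2.0115 = 3.142978… → 3.14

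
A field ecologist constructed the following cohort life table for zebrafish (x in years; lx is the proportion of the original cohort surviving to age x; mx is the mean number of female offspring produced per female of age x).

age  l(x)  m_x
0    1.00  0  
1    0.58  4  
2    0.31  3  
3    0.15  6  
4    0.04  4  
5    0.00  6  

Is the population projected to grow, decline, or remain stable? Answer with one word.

R0 = Σ lx·mx = 0 + 2.32 + 0.93 + 0.9 + 0.16 + 0 = 4.31
R0 > 1, so the population is growing.

growing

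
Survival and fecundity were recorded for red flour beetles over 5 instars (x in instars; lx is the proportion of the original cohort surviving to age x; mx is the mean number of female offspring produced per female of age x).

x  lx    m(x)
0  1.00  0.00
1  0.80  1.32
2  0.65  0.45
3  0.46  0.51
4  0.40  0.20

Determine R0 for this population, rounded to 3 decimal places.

lx·mx by age: 0, 1.056, 0.2925, 0.2346, 0.08
R0 = Σ lx·mx = 1.6631 → 1.663

1.663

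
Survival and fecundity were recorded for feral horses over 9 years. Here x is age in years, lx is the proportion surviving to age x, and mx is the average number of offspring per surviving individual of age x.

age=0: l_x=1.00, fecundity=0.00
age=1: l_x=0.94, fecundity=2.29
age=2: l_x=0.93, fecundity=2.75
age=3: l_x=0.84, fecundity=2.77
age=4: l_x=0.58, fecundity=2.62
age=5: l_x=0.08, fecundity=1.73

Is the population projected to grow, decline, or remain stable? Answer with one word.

growing

R0 = Σ lx·mx = 0 + 2.1526 + 2.5575 + 2.3268 + 1.5196 + 0.1384 = 8.6949
R0 > 1, so the population is growing.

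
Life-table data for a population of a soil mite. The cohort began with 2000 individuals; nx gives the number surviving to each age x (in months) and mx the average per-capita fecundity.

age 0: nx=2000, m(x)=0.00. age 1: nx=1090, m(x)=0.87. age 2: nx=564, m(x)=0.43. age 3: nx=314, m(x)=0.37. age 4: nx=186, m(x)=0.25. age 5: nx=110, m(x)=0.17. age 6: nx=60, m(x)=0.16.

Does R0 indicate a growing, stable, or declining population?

declining

lx = nx/n0 = nx/2000: 1, 0.545, 0.282, 0.157, 0.093, 0.055, 0.03
R0 = Σ lx·mx = 0 + 0.47415 + 0.12126 + 0.05809 + 0.02325 + 0.00935 + 0.0048 = 0.6909
R0 < 1, so the population is declining.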